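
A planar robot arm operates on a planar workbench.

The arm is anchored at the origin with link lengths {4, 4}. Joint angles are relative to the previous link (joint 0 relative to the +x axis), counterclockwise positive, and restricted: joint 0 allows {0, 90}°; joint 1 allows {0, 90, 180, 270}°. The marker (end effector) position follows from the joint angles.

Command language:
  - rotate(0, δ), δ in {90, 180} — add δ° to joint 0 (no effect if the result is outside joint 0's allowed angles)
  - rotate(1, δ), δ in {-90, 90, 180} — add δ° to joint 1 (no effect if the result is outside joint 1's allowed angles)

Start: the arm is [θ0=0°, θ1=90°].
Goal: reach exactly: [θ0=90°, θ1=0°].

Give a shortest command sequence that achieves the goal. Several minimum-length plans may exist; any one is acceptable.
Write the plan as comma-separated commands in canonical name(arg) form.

rotate(0, 90), rotate(1, -90)

from: [θ0=0°, θ1=90°]
1. rotate(0, 90) → [θ0=90°, θ1=90°]
2. rotate(1, -90) → [θ0=90°, θ1=0°]
nothing shorter than 2 reaches the goal.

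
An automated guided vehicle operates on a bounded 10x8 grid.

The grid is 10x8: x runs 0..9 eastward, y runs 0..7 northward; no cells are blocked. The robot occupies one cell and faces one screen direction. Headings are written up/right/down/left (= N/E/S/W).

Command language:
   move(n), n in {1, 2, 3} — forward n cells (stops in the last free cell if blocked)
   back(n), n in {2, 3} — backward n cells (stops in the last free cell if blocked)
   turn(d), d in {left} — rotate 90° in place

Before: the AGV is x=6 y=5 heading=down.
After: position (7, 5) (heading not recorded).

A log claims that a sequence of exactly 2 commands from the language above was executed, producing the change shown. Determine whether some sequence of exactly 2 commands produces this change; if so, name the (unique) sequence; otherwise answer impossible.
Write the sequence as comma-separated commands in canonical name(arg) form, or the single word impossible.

key: order matters: swapping turn(left) and move(1) lands elsewhere
start: x=6 y=5 heading=down
1. turn(left) → x=6 y=5 heading=right
2. move(1) → x=7 y=5 heading=right
no rival 2-sequence matches.

turn(left), move(1)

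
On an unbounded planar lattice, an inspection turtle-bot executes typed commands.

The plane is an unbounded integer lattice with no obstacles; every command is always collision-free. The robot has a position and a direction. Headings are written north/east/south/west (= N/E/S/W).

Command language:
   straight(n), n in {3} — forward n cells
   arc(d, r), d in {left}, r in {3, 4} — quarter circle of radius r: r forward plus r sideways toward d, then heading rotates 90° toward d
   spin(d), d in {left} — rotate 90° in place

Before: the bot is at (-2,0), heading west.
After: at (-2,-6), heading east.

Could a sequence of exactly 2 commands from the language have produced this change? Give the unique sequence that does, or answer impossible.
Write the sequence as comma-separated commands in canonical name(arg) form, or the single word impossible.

key: cell and facing (now E) both changed — the 2 commands mix motion and turning
begin: at (-2,0), heading west
1. arc(left, 3) → at (-5,-3), heading south
2. arc(left, 3) → at (-2,-6), heading east
no rival 2-sequence matches.

arc(left, 3), arc(left, 3)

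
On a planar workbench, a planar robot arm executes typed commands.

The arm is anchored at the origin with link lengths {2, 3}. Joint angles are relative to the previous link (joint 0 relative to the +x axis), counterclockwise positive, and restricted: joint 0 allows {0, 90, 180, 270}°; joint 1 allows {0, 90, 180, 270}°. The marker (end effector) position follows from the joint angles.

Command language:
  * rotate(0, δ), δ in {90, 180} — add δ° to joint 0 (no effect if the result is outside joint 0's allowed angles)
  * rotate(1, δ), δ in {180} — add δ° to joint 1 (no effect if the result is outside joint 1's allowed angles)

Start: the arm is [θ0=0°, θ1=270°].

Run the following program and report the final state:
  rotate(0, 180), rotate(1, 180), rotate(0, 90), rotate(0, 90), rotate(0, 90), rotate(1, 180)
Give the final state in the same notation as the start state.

t0: [θ0=0°, θ1=270°]
1. rotate(0, 180) → [θ0=180°, θ1=270°]
2. rotate(1, 180) → [θ0=180°, θ1=90°]
3. rotate(0, 90) → [θ0=270°, θ1=90°]
4. rotate(0, 90) → [θ0=0°, θ1=90°]
5. rotate(0, 90) → [θ0=90°, θ1=90°]
6. rotate(1, 180) → [θ0=90°, θ1=270°]

[θ0=90°, θ1=270°]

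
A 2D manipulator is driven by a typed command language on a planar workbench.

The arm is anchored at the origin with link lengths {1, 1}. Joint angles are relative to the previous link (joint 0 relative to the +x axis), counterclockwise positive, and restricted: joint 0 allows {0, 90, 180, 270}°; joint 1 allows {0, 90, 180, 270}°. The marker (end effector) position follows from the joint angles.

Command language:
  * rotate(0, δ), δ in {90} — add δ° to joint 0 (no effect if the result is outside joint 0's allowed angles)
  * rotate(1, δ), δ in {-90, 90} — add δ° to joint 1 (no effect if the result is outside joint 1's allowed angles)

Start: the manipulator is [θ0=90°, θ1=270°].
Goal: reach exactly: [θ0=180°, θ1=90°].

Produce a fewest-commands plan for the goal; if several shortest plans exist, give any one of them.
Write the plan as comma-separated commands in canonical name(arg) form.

rotate(0, 90), rotate(1, 90), rotate(1, 90)

begin: [θ0=90°, θ1=270°]
[1] after rotate(0, 90): [θ0=180°, θ1=270°]
[2] after rotate(1, 90): [θ0=180°, θ1=0°]
[3] after rotate(1, 90): [θ0=180°, θ1=90°]
shorter routes all fall short; 3 is best.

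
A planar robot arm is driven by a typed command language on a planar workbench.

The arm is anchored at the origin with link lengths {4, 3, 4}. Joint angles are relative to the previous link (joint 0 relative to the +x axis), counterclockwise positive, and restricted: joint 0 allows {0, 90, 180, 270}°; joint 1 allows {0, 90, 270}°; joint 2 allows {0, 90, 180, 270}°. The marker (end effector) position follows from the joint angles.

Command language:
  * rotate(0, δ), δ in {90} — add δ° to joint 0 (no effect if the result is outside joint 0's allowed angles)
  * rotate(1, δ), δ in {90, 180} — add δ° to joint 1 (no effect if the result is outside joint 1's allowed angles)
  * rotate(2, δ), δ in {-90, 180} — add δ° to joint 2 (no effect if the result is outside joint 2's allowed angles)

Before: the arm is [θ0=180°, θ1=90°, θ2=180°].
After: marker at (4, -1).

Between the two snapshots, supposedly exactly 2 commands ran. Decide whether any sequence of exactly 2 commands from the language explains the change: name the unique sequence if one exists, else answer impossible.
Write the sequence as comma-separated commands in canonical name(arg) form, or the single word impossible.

rotate(0, 90), rotate(0, 90)

initial: [θ0=180°, θ1=90°, θ2=180°]
1. rotate(0, 90) → [θ0=270°, θ1=90°, θ2=180°]
2. rotate(0, 90) → [θ0=0°, θ1=90°, θ2=180°]
no rival 2-sequence matches.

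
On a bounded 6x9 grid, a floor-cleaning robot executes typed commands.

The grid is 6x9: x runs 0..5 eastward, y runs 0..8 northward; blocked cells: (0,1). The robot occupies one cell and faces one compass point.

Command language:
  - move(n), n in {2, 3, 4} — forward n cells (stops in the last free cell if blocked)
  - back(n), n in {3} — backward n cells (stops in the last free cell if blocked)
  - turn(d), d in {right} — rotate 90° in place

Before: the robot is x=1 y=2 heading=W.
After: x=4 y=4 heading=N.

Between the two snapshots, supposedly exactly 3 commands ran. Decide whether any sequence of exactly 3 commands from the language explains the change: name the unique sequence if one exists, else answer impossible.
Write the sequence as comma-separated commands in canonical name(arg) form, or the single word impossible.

key: order matters: swapping back(3) and move(2) lands elsewhere
from: x=1 y=2 heading=W
t=1 back(3) ⇒ x=4 y=2 heading=W
t=2 turn(right) ⇒ x=4 y=2 heading=N
t=3 move(2) ⇒ x=4 y=4 heading=N
all 125 alternatives checked — unique.

back(3), turn(right), move(2)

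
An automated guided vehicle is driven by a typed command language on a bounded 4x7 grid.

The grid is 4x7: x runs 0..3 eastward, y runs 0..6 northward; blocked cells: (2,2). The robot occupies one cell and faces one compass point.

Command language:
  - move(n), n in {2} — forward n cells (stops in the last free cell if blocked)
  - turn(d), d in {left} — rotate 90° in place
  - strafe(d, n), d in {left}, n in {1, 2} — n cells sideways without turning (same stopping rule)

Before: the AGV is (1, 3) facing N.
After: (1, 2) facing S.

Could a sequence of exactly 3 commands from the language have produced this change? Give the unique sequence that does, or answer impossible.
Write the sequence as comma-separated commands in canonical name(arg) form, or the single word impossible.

key: cell and facing (now S) both changed — the 3 commands mix motion and turning
t0: (1, 3) facing N
[1] after turn(left): (1, 3) facing W
[2] after strafe(left, 1): (1, 2) facing W
[3] after turn(left): (1, 2) facing S
no rival 3-sequence matches.

turn(left), strafe(left, 1), turn(left)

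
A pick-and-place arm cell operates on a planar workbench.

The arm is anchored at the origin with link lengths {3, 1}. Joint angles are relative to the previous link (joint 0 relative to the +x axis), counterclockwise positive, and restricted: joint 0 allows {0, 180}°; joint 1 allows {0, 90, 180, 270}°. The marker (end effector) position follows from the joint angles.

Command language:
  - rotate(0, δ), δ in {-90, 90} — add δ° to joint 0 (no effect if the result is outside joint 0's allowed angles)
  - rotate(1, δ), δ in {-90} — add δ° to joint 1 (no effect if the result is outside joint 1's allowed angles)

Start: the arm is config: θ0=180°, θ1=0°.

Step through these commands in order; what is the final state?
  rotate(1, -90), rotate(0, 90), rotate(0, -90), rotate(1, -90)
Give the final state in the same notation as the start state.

t0: config: θ0=180°, θ1=0°
t=1 rotate(1, -90) ⇒ config: θ0=180°, θ1=270°
t=2 rotate(0, 90) ⇒ config: θ0=180°, θ1=270°
t=3 rotate(0, -90) ⇒ config: θ0=180°, θ1=270°
t=4 rotate(1, -90) ⇒ config: θ0=180°, θ1=180°

config: θ0=180°, θ1=180°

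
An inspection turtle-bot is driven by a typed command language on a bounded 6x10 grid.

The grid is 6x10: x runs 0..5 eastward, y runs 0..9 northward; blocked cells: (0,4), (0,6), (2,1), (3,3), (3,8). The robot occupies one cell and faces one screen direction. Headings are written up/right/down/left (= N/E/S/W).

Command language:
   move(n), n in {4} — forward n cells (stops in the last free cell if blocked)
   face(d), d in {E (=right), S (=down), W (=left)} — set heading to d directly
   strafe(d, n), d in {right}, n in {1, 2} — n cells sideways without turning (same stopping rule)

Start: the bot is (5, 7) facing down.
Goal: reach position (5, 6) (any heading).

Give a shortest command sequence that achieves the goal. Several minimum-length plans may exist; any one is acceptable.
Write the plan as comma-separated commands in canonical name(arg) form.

from: (5, 7) facing down
1. face(E) → (5, 7) facing right
2. strafe(right, 1) → (5, 6) facing right
minimal: 2 command(s), checked below 2.

face(E), strafe(right, 1)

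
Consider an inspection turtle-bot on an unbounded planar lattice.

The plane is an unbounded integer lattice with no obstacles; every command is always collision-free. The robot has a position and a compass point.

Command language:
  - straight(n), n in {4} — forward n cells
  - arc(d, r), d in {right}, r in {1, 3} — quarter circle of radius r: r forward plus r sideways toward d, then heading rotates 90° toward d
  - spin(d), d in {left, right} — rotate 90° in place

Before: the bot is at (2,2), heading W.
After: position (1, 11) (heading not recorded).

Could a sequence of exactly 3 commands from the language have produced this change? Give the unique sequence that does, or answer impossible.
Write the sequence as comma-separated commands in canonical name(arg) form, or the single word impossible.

key: running straight(4) before arc(right, 1) would end elsewhere — order is forced
t0: at (2,2), heading W
t=1 arc(right, 1) ⇒ at (1,3), heading N
t=2 straight(4) ⇒ at (1,7), heading N
t=3 straight(4) ⇒ at (1,11), heading N
uniquely the one of 125 3-step routes that fits.

arc(right, 1), straight(4), straight(4)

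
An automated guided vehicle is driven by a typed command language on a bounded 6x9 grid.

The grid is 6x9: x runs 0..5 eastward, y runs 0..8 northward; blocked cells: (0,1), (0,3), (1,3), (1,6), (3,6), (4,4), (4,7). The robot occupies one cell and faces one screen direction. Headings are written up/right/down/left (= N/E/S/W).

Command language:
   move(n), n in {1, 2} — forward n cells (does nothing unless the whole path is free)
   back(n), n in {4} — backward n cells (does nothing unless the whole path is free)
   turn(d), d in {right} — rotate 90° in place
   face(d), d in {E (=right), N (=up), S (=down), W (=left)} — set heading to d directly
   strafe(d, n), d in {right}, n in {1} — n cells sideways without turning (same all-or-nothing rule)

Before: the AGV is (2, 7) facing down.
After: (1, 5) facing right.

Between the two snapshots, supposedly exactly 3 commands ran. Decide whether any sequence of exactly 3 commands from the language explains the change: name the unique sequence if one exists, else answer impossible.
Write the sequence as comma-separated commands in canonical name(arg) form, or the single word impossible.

move(2), strafe(right, 1), face(E)

key: running face(E) before move(2) would end elsewhere — order is forced
from: (2, 7) facing down
1. move(2) → (2, 5) facing down
2. strafe(right, 1) → (1, 5) facing down
3. face(E) → (1, 5) facing right
no other 3-command option fits: unique.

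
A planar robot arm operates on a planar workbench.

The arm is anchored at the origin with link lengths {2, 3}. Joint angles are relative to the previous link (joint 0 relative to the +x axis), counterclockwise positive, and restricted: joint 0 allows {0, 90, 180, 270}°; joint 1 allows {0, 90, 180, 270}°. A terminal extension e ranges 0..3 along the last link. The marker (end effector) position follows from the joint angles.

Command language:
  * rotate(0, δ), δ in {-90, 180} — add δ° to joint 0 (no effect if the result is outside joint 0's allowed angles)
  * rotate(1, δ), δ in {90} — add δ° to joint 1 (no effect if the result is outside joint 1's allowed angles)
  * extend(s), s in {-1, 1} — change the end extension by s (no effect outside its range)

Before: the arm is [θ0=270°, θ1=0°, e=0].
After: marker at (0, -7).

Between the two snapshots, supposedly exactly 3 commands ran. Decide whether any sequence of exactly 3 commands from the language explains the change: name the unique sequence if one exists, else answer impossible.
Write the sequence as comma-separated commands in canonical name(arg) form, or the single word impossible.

key: running extend(1) before extend(-1) would end elsewhere — order is forced
t0: [θ0=270°, θ1=0°, e=0]
step 1 (extend(-1)): [θ0=270°, θ1=0°, e=0]
step 2 (extend(1)): [θ0=270°, θ1=0°, e=1]
step 3 (extend(1)): [θ0=270°, θ1=0°, e=2]
uniquely the one of 125 3-step routes that fits.

extend(-1), extend(1), extend(1)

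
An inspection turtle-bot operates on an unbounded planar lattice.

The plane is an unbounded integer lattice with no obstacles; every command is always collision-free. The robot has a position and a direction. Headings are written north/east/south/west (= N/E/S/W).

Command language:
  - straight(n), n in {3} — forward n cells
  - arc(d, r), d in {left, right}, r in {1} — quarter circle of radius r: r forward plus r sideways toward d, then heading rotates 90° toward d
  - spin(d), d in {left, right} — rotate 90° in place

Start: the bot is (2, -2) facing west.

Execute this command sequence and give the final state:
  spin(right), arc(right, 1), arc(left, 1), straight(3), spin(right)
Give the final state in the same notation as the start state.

(4, 3) facing east

from: (2, -2) facing west
1. spin(right) → (2, -2) facing north
2. arc(right, 1) → (3, -1) facing east
3. arc(left, 1) → (4, 0) facing north
4. straight(3) → (4, 3) facing north
5. spin(right) → (4, 3) facing east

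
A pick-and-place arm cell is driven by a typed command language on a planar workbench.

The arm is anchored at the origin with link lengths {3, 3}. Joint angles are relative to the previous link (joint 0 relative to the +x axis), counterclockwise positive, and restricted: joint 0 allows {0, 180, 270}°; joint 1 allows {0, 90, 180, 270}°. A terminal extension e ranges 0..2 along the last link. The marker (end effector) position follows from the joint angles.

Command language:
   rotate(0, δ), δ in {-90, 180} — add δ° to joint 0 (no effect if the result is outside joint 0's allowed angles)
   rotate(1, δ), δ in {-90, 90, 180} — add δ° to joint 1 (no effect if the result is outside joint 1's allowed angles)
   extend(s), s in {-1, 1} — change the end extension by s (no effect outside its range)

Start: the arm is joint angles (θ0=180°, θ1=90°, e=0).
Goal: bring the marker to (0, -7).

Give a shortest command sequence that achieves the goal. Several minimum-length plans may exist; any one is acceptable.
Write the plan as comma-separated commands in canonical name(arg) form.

rotate(0, 180), rotate(0, -90), rotate(1, -90), extend(1)

from: joint angles (θ0=180°, θ1=90°, e=0)
step 1 (rotate(0, 180)): joint angles (θ0=0°, θ1=90°, e=0)
step 2 (rotate(0, -90)): joint angles (θ0=270°, θ1=90°, e=0)
step 3 (rotate(1, -90)): joint angles (θ0=270°, θ1=0°, e=0)
step 4 (extend(1)): joint angles (θ0=270°, θ1=0°, e=1)
nothing shorter than 4 reaches the goal.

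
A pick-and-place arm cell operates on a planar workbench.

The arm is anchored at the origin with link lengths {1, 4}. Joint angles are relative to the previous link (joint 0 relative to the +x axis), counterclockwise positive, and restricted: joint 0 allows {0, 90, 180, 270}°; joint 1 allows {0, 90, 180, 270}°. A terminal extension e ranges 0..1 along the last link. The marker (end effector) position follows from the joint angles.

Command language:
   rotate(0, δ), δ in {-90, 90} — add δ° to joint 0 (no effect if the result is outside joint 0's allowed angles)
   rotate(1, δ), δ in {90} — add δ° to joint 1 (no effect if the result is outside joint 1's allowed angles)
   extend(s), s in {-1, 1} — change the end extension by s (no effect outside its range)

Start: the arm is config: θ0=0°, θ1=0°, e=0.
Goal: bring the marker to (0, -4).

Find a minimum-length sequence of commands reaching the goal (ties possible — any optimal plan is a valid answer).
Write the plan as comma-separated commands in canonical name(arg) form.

begin: config: θ0=0°, θ1=0°, e=0
1. rotate(0, 90) → config: θ0=90°, θ1=0°, e=0
2. rotate(1, 90) → config: θ0=90°, θ1=90°, e=0
3. rotate(1, 90) → config: θ0=90°, θ1=180°, e=0
4. extend(1) → config: θ0=90°, θ1=180°, e=1
no 3-step plan works, so 4 is optimal.

rotate(0, 90), rotate(1, 90), rotate(1, 90), extend(1)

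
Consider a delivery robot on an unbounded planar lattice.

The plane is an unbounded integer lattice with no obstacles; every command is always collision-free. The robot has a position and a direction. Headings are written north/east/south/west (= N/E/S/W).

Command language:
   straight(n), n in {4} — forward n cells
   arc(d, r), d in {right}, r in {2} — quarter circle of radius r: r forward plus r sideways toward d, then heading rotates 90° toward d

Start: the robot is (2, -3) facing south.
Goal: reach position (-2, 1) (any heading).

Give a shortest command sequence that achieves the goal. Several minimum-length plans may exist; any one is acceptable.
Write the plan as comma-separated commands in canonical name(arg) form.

begin: (2, -3) facing south
[1] after arc(right, 2): (0, -5) facing west
[2] after arc(right, 2): (-2, -3) facing north
[3] after straight(4): (-2, 1) facing north
nothing shorter than 3 reaches the goal.

arc(right, 2), arc(right, 2), straight(4)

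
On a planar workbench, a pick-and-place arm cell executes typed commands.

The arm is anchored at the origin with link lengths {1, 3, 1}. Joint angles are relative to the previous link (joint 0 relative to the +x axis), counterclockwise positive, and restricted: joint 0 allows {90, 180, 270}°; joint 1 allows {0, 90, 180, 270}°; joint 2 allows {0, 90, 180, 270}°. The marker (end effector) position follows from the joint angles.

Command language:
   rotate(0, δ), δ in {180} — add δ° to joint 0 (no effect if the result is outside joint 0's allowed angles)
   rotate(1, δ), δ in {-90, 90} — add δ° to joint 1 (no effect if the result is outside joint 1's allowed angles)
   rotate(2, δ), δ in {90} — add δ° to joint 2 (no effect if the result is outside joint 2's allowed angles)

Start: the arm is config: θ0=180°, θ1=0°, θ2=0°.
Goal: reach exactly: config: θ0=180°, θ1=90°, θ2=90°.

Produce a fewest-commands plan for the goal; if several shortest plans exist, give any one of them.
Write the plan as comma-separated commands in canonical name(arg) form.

rotate(1, 90), rotate(2, 90)

t0: config: θ0=180°, θ1=0°, θ2=0°
1. rotate(1, 90) → config: θ0=180°, θ1=90°, θ2=0°
2. rotate(2, 90) → config: θ0=180°, θ1=90°, θ2=90°
shorter routes all fall short; 2 is best.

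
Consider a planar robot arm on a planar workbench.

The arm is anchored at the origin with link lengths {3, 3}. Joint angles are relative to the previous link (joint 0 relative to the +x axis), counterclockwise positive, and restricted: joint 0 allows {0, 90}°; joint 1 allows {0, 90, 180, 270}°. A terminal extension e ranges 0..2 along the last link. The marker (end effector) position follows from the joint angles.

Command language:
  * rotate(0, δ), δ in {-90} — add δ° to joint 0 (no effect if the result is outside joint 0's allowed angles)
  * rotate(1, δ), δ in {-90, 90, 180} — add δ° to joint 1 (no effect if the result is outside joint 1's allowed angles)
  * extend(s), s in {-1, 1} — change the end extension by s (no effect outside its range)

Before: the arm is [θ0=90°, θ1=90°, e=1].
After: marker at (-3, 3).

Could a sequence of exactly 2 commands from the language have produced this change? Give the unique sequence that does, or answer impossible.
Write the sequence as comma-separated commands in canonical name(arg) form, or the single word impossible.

extend(-1), extend(-1)

t0: [θ0=90°, θ1=90°, e=1]
1. extend(-1) → [θ0=90°, θ1=90°, e=0]
2. extend(-1) → [θ0=90°, θ1=90°, e=0]
no other 2-command option fits: unique.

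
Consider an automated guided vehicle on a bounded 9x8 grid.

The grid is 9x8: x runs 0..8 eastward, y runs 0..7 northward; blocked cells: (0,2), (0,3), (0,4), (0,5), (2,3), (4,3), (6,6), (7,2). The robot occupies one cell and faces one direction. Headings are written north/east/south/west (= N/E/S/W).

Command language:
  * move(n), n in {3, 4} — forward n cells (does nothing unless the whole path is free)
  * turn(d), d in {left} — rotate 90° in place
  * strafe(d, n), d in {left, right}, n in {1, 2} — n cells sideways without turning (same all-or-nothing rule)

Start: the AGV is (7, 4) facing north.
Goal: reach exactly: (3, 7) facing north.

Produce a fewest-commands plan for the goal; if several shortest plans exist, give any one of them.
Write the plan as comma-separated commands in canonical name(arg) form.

from: (7, 4) facing north
1. move(3) → (7, 7) facing north
2. strafe(left, 2) → (5, 7) facing north
3. strafe(left, 2) → (3, 7) facing north
nothing shorter than 3 reaches the goal.

move(3), strafe(left, 2), strafe(left, 2)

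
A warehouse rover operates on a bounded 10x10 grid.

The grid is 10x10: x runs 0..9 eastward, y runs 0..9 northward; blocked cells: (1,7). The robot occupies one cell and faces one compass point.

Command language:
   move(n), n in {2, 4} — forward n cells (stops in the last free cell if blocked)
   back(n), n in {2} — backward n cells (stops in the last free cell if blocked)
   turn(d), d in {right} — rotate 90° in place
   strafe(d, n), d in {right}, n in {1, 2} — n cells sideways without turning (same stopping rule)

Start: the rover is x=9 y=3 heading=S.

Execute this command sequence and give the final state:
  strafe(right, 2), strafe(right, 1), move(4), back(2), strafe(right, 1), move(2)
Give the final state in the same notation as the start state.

x=5 y=0 heading=S

start: x=9 y=3 heading=S
t=1 strafe(right, 2) ⇒ x=7 y=3 heading=S
t=2 strafe(right, 1) ⇒ x=6 y=3 heading=S
t=3 move(4) ⇒ x=6 y=0 heading=S
t=4 back(2) ⇒ x=6 y=2 heading=S
t=5 strafe(right, 1) ⇒ x=5 y=2 heading=S
t=6 move(2) ⇒ x=5 y=0 heading=S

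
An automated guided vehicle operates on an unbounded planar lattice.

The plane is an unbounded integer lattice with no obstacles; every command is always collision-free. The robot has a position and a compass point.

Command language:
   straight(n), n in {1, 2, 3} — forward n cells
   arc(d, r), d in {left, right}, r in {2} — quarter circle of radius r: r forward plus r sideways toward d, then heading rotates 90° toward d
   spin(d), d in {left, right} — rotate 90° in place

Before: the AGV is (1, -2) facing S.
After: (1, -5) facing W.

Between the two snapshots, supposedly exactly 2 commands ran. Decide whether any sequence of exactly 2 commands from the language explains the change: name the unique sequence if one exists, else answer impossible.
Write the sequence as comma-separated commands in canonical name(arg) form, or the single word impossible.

straight(3), spin(right)

key: position moved to (1,-5) AND the heading swung to W — translation plus rotation needed
initial: (1, -2) facing S
t=1 straight(3) ⇒ (1, -5) facing S
t=2 spin(right) ⇒ (1, -5) facing W
uniquely the one of 49 2-step routes that fits.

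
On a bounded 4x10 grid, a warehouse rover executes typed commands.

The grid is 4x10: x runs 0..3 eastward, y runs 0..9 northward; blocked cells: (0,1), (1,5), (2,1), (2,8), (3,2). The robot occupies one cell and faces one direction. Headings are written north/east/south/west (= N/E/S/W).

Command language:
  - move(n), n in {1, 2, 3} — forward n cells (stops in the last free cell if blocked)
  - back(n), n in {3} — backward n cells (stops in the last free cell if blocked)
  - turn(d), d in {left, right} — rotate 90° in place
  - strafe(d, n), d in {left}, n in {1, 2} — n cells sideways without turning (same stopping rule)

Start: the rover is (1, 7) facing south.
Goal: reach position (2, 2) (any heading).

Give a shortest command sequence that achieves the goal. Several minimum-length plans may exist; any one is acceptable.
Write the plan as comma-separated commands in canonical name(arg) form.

strafe(left, 1), move(3), move(3)

initial: (1, 7) facing south
1. strafe(left, 1) → (2, 7) facing south
2. move(3) → (2, 4) facing south
3. move(3) → (2, 2) facing south
shorter routes all fall short; 3 is best.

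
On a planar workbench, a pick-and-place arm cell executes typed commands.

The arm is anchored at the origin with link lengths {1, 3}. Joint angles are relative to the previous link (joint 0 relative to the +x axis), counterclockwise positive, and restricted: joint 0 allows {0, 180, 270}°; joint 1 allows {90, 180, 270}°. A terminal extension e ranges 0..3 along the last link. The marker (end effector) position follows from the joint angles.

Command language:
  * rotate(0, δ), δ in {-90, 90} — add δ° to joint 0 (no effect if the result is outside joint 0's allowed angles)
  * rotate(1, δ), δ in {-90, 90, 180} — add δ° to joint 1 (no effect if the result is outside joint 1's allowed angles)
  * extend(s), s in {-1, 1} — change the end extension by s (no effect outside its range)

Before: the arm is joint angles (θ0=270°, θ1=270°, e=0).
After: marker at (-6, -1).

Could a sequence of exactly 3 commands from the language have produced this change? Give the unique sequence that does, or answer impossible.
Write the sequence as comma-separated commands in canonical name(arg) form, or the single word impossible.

extend(1), extend(1), extend(1)

initial: joint angles (θ0=270°, θ1=270°, e=0)
1. extend(1) → joint angles (θ0=270°, θ1=270°, e=1)
2. extend(1) → joint angles (θ0=270°, θ1=270°, e=2)
3. extend(1) → joint angles (θ0=270°, θ1=270°, e=3)
uniquely the one of 343 3-step routes that fits.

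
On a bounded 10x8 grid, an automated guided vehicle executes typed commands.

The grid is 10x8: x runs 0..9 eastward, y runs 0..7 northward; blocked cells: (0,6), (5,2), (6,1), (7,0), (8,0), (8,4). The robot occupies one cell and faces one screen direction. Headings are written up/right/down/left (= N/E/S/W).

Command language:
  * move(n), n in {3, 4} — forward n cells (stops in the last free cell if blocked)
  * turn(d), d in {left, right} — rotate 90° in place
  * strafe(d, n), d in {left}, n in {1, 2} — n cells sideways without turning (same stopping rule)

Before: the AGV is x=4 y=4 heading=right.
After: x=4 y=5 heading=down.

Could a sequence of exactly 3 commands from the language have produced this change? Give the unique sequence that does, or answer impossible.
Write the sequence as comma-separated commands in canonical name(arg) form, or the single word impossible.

impossible

every 3-command combo misses the target.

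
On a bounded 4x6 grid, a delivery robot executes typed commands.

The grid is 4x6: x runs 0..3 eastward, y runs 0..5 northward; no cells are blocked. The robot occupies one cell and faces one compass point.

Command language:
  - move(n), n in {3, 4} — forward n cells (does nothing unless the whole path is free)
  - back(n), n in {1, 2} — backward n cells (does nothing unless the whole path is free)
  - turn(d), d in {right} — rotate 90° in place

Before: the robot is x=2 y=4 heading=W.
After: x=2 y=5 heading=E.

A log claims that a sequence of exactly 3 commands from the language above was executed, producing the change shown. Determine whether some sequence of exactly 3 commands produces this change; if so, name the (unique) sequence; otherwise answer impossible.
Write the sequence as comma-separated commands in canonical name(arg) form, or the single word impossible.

checked all 3-command options: none fits.

impossible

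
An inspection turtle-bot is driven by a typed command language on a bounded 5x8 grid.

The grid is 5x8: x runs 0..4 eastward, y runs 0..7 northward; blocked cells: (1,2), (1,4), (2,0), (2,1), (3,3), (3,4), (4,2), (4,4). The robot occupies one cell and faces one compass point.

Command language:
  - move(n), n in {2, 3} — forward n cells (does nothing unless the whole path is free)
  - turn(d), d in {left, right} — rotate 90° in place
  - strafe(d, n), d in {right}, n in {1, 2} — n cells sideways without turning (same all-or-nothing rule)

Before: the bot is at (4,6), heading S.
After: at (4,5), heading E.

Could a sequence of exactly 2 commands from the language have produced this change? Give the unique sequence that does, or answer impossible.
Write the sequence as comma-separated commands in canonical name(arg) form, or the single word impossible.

turn(left), strafe(right, 1)

key: order matters: swapping turn(left) and strafe(right, 1) lands elsewhere
begin: at (4,6), heading S
1. turn(left) → at (4,6), heading E
2. strafe(right, 1) → at (4,5), heading E
uniquely the one of 36 2-step routes that fits.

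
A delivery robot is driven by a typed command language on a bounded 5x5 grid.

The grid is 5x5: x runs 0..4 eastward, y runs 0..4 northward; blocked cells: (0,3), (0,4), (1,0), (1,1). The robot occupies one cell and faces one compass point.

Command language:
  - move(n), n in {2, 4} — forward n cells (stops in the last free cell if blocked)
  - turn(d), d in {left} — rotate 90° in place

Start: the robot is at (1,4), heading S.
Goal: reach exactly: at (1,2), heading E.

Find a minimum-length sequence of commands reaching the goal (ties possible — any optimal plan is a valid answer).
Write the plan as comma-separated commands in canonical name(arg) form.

t0: at (1,4), heading S
[1] after move(2): at (1,2), heading S
[2] after turn(left): at (1,2), heading E
nothing shorter than 2 reaches the goal.

move(2), turn(left)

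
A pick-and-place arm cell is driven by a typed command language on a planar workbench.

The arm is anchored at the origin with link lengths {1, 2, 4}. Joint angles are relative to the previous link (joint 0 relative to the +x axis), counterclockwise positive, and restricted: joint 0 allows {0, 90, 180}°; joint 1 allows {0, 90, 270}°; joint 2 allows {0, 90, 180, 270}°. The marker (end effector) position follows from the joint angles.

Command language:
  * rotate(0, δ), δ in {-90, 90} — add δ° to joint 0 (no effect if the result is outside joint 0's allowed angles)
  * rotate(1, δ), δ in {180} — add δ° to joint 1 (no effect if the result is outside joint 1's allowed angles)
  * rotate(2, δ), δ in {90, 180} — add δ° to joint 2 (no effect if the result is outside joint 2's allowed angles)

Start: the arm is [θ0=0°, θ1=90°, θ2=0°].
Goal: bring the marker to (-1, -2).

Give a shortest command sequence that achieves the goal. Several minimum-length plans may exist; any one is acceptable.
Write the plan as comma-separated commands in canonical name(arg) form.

start: [θ0=0°, θ1=90°, θ2=0°]
t=1 rotate(1, 180) ⇒ [θ0=0°, θ1=270°, θ2=0°]
t=2 rotate(2, 180) ⇒ [θ0=0°, θ1=270°, θ2=180°]
t=3 rotate(0, 90) ⇒ [θ0=90°, θ1=270°, θ2=180°]
t=4 rotate(0, 90) ⇒ [θ0=180°, θ1=270°, θ2=180°]
no 3-step plan works, so 4 is optimal.

rotate(1, 180), rotate(2, 180), rotate(0, 90), rotate(0, 90)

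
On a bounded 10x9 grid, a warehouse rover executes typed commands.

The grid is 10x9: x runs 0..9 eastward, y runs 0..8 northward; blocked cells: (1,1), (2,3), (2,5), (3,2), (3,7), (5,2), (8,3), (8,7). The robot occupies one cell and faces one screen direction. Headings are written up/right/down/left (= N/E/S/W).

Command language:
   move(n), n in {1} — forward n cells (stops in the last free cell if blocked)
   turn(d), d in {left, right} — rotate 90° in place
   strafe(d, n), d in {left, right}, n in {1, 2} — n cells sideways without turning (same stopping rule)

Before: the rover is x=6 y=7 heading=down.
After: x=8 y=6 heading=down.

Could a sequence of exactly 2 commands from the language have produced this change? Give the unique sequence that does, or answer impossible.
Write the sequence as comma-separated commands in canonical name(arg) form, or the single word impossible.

key: running strafe(left, 2) before move(1) would end elsewhere — order is forced
from: x=6 y=7 heading=down
step 1 (move(1)): x=6 y=6 heading=down
step 2 (strafe(left, 2)): x=8 y=6 heading=down
no other 2-command option fits: unique.

move(1), strafe(left, 2)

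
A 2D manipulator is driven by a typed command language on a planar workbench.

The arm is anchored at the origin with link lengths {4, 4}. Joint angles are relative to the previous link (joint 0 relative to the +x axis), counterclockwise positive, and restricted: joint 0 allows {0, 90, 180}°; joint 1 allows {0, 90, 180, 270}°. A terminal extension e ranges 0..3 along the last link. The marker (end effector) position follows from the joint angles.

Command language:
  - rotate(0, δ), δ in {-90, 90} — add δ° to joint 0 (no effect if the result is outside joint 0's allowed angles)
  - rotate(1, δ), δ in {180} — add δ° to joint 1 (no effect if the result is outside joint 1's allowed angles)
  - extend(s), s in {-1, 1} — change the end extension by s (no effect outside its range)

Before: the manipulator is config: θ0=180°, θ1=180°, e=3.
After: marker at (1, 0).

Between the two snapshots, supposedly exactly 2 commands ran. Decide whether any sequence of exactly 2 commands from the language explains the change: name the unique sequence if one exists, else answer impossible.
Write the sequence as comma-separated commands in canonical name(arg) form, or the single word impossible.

extend(-1), extend(-1)

begin: config: θ0=180°, θ1=180°, e=3
1. extend(-1) → config: θ0=180°, θ1=180°, e=2
2. extend(-1) → config: θ0=180°, θ1=180°, e=1
uniquely the one of 25 2-step routes that fits.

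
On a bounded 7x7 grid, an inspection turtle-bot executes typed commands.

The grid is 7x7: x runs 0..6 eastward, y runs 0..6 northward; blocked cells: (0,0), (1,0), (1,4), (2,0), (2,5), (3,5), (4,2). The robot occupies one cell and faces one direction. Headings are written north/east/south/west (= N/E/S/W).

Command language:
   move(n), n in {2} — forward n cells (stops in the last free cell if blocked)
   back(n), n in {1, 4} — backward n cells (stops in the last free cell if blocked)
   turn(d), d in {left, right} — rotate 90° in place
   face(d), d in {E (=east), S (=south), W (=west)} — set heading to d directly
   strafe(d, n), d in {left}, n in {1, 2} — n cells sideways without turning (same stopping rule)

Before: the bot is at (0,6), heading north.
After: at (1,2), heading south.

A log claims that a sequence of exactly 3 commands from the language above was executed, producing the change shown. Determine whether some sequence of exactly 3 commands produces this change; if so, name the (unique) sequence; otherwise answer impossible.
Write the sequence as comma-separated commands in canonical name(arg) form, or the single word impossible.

key: running strafe(left, 1) before back(4) would end elsewhere — order is forced
from: at (0,6), heading north
[1] after back(4): at (0,2), heading north
[2] after face(S): at (0,2), heading south
[3] after strafe(left, 1): at (1,2), heading south
uniquely the one of 1000 3-step routes that fits.

back(4), face(S), strafe(left, 1)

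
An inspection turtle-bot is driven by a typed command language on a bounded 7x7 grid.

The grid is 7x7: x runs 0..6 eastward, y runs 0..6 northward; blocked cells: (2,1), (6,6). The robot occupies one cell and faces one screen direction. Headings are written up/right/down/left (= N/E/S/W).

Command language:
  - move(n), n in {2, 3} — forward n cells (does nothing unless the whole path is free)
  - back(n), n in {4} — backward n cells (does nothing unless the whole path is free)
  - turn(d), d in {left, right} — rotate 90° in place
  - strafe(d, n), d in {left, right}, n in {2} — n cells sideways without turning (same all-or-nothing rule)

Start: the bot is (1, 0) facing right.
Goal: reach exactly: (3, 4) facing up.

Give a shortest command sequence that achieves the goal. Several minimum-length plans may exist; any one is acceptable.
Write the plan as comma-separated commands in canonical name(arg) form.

turn(left), move(2), move(2), strafe(right, 2)

start: (1, 0) facing right
step 1 (turn(left)): (1, 0) facing up
step 2 (move(2)): (1, 2) facing up
step 3 (move(2)): (1, 4) facing up
step 4 (strafe(right, 2)): (3, 4) facing up
minimal: 4 command(s), checked below 4.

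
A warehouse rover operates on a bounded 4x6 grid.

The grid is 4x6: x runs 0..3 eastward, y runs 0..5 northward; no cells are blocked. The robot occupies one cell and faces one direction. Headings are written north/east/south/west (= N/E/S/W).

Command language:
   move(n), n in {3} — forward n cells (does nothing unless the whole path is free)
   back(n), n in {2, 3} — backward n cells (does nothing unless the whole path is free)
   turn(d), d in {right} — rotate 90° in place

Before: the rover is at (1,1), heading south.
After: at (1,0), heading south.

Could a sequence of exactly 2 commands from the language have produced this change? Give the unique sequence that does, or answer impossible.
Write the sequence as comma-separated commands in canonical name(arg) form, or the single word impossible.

key: still facing S at the end — nothing in the sequence rotates
initial: at (1,1), heading south
[1] after back(2): at (1,3), heading south
[2] after move(3): at (1,0), heading south
no rival 2-sequence matches.

back(2), move(3)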